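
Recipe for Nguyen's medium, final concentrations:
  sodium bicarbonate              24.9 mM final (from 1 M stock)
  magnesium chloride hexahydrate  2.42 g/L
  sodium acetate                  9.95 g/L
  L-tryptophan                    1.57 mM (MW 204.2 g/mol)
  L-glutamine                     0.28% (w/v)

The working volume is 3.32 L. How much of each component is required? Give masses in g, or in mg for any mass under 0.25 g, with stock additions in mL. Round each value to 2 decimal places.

sodium bicarbonate 82.67 mL; magnesium chloride hexahydrate 8.03 g; sodium acetate 33.03 g; L-tryptophan 1.06 g; L-glutamine 9.30 g

Working volume: 3.32 L.
sodium bicarbonate: dilute stock: 24.9 mM × 3320 mL ÷ 1000 mM = 82.67 mL
magnesium chloride hexahydrate: 2.42 g/L × 3.32 L = 8.03 g
sodium acetate: 9.95 g/L × 3.32 L = 33.03 g
L-tryptophan: 1.57 mmol/L × 204.2 g/mol × 3.32 L ÷ 1000 = 1.06 g
L-glutamine: 0.28 g per 100 mL × 3320 mL ÷ 100 = 9.30 g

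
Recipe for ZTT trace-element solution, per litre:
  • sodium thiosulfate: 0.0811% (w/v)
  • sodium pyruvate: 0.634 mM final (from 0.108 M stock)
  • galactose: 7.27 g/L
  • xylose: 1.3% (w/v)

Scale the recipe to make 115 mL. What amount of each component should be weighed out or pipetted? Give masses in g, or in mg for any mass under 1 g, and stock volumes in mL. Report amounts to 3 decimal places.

Scale factor relative to 1 L: 0.115.
sodium thiosulfate: 0.0811 g per 100 mL × 115 mL ÷ 100 = 0.093265 g = 93.265 mg
sodium pyruvate: C1V1 = C2V2 → 0.634 mM × 115 mL ÷ 108 mM = 0.675 mL
galactose: 7.27 g/L × 0.115 L = 0.83605 g = 836.050 mg
xylose: 1.3% w/v = 13 g/L → 13 × 0.115 L = 1.495 g

sodium thiosulfate 93.265 mg; sodium pyruvate 0.675 mL; galactose 836.050 mg; xylose 1.495 g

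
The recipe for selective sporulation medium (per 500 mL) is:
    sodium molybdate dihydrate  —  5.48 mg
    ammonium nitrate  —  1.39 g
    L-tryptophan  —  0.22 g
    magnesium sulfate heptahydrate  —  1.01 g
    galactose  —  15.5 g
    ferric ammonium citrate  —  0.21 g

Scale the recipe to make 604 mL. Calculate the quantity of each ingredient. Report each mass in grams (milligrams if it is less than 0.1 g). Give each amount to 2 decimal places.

sodium molybdate dihydrate 6.62 mg; ammonium nitrate 1.68 g; L-tryptophan 0.27 g; magnesium sulfate heptahydrate 1.22 g; galactose 18.72 g; ferric ammonium citrate 0.25 g

Ratio of target to recipe volume: 604 / 500 = 1.208.
sodium molybdate dihydrate: 5.48 mg × (604 mL / 500 mL) = 6.62 mg
ammonium nitrate: 1.39 g × (604 mL / 500 mL) = 1.68 g
L-tryptophan: 0.22 g × (604 mL / 500 mL) = 0.27 g
magnesium sulfate heptahydrate: 1.01 g × (604 mL / 500 mL) = 1.22 g
galactose: 15.5 g × (604 mL / 500 mL) = 18.72 g
ferric ammonium citrate: 0.21 g × (604 mL / 500 mL) = 0.25 g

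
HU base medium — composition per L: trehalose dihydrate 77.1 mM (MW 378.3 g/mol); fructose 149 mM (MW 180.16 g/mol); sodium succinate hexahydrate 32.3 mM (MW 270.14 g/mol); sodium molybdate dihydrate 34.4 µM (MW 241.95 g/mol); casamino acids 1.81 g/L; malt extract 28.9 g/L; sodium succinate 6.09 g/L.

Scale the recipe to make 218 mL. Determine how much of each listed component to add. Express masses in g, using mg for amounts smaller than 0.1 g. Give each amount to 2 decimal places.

trehalose dihydrate 6.36 g; fructose 5.85 g; sodium succinate hexahydrate 1.90 g; sodium molybdate dihydrate 1.81 mg; casamino acids 0.39 g; malt extract 6.30 g; sodium succinate 1.33 g

Target volume = 218 mL = 0.218 L.
trehalose dihydrate: 77.1 mmol/L × 378.3 g/mol × 0.218 L ÷ 1000 = 6.36 g
fructose: 149 mmol/L × 180.16 g/mol × 0.218 L ÷ 1000 = 5.85 g
sodium succinate hexahydrate: 32.3 mmol/L × 270.14 g/mol × 0.218 L ÷ 1000 = 1.90 g
sodium molybdate dihydrate: 34.4 µmol/L × 241.95 g/mol × 0.218 L ÷ 1000 = 1.81 mg
casamino acids: 1.81 g/L × 0.218 L = 0.39 g
malt extract: 28.9 g/L × 0.218 L = 6.30 g
sodium succinate: 6.09 g/L × 0.218 L = 1.33 g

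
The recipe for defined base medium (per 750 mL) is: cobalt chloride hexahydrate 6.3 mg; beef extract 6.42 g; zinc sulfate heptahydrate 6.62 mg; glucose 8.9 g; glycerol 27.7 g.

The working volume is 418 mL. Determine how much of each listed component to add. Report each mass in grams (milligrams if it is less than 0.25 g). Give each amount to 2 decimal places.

Scale factor = 418 mL / 750 mL = 0.557333.
cobalt chloride hexahydrate: 6.3 mg × (418 mL / 750 mL) = 3.51 mg
beef extract: 6.42 g × (418 mL / 750 mL) = 3.58 g
zinc sulfate heptahydrate: 6.62 mg × (418 mL / 750 mL) = 3.69 mg
glucose: 8.9 g × (418 mL / 750 mL) = 4.96 g
glycerol: 27.7 g × (418 mL / 750 mL) = 15.44 g

cobalt chloride hexahydrate 3.51 mg; beef extract 3.58 g; zinc sulfate heptahydrate 3.69 mg; glucose 4.96 g; glycerol 15.44 g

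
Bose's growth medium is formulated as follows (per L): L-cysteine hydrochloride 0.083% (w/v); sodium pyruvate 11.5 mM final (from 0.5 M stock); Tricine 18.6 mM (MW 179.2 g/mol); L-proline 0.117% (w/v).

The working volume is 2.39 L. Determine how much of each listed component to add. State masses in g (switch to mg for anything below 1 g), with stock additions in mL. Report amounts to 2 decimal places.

L-cysteine hydrochloride 1.98 g; sodium pyruvate 54.97 mL; Tricine 7.97 g; L-proline 2.80 g

Scale factor relative to 1 L: 2.39.
L-cysteine hydrochloride: 0.083% w/v = 0.83 g/L → 0.83 × 2.39 L = 1.98 g
sodium pyruvate: C1V1 = C2V2 → 11.5 mM × 2390 mL ÷ 500 mM = 54.97 mL
Tricine: 18.6 mmol/L × 179.2 g/mol × 2.39 L ÷ 1000 = 7.97 g
L-proline: 0.117 g per 100 mL × 2390 mL ÷ 100 = 2.80 g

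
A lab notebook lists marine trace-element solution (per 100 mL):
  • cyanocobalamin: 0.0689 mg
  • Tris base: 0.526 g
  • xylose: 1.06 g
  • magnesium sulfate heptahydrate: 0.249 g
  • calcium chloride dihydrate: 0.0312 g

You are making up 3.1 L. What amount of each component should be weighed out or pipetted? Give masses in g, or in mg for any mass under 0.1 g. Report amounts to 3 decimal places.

Ratio of target to recipe volume: 3100 / 100 = 31.
cyanocobalamin: 0.0689 mg × (3100 mL / 100 mL) = 2.136 mg
Tris base: 0.526 g × (3100 mL / 100 mL) = 16.306 g
xylose: 1.06 g × (3100 mL / 100 mL) = 32.860 g
magnesium sulfate heptahydrate: 0.249 g × (3100 mL / 100 mL) = 7.719 g
calcium chloride dihydrate: 0.0312 g × (3100 mL / 100 mL) = 0.967 g

cyanocobalamin 2.136 mg; Tris base 16.306 g; xylose 32.860 g; magnesium sulfate heptahydrate 7.719 g; calcium chloride dihydrate 0.967 g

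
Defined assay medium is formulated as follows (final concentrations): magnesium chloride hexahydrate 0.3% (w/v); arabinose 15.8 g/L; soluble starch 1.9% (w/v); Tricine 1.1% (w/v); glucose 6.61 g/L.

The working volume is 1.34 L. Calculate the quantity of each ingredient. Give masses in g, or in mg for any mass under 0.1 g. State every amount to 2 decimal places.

magnesium chloride hexahydrate 4.02 g; arabinose 21.17 g; soluble starch 25.46 g; Tricine 14.74 g; glucose 8.86 g

Scale factor relative to 1 L: 1.34.
magnesium chloride hexahydrate: 0.3 g per 100 mL × 1340 mL ÷ 100 = 4.02 g
arabinose: 15.8 g/L × 1.34 L = 21.17 g
soluble starch: 1.9 g per 100 mL × 1340 mL ÷ 100 = 25.46 g
Tricine: 1.1 g per 100 mL × 1340 mL ÷ 100 = 14.74 g
glucose: 6.61 g/L × 1.34 L = 8.86 g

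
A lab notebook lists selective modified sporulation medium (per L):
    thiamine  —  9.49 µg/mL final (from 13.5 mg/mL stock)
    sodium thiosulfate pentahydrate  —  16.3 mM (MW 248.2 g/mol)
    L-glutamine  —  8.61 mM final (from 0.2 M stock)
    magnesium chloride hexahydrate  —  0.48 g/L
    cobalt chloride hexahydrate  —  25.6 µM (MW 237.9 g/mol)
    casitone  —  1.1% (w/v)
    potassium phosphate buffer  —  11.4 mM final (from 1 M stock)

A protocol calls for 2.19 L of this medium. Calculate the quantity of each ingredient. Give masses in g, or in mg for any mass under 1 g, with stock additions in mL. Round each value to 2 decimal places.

Working volume: 2.19 L.
thiamine: C1V1 = C2V2 → 9.49 µg/mL × 2190 mL ÷ 13500 µg/mL = 1.54 mL
sodium thiosulfate pentahydrate: 16.3 mmol/L × 248.2 g/mol × 2.19 L ÷ 1000 = 8.86 g
L-glutamine: C1V1 = C2V2 → 8.61 mM × 2190 mL ÷ 200 mM = 94.28 mL
magnesium chloride hexahydrate: 0.48 g/L × 2.19 L = 1.05 g
cobalt chloride hexahydrate: 25.6 µmol/L × 237.9 g/mol × 2.19 L ÷ 1000 = 13.34 mg
casitone: 1.1 g per 100 mL × 2190 mL ÷ 100 = 24.09 g
potassium phosphate buffer: dilute stock: 11.4 mM × 2190 mL ÷ 1000 mM = 24.97 mL

thiamine 1.54 mL; sodium thiosulfate pentahydrate 8.86 g; L-glutamine 94.28 mL; magnesium chloride hexahydrate 1.05 g; cobalt chloride hexahydrate 13.34 mg; casitone 24.09 g; potassium phosphate buffer 24.97 mL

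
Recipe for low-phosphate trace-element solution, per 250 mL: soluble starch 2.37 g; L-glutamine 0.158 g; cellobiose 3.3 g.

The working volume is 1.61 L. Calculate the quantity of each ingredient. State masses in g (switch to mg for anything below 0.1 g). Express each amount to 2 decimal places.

soluble starch 15.26 g; L-glutamine 1.02 g; cellobiose 21.25 g

Scale factor = 1610 mL / 250 mL = 6.44.
soluble starch: 2.37 g × (1610 mL / 250 mL) = 15.26 g
L-glutamine: 0.158 g × (1610 mL / 250 mL) = 1.02 g
cellobiose: 3.3 g × (1610 mL / 250 mL) = 21.25 g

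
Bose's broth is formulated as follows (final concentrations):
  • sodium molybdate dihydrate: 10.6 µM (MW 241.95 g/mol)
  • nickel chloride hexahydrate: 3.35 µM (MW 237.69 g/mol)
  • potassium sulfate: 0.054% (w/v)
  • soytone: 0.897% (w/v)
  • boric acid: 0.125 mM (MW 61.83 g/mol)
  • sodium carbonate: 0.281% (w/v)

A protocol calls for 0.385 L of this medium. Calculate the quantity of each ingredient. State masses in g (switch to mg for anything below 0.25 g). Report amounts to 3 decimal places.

sodium molybdate dihydrate 0.987 mg; nickel chloride hexahydrate 0.307 mg; potassium sulfate 207.900 mg; soytone 3.453 g; boric acid 2.976 mg; sodium carbonate 1.082 g

Scale factor relative to 1 L: 0.385.
sodium molybdate dihydrate: 10.6 µmol/L × 241.95 g/mol × 0.385 L ÷ 1000 = 0.987 mg
nickel chloride hexahydrate: 3.35 µmol/L × 237.69 g/mol × 0.385 L ÷ 1000 = 0.307 mg
potassium sulfate: 0.054% w/v = 0.54 g/L → 0.54 × 0.385 L = 0.2079 g = 207.900 mg
soytone: 0.897 g per 100 mL × 385 mL ÷ 100 = 3.453 g
boric acid: 0.125 mmol/L × 61.83 mg/mmol × 0.385 L = 2.976 mg
sodium carbonate: 0.281 g per 100 mL × 385 mL ÷ 100 = 1.082 g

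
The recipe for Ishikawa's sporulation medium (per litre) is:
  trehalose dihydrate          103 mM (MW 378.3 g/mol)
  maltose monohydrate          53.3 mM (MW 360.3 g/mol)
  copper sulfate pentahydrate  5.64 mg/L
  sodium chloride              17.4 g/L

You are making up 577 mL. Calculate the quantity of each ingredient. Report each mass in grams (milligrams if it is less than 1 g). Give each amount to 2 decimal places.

trehalose dihydrate 22.48 g; maltose monohydrate 11.08 g; copper sulfate pentahydrate 3.25 mg; sodium chloride 10.04 g

Scale factor relative to 1 L: 0.577.
trehalose dihydrate: 103 mmol/L × 378.3 g/mol × 0.577 L ÷ 1000 = 22.48 g
maltose monohydrate: 53.3 mmol/L × 360.3 g/mol × 0.577 L ÷ 1000 = 11.08 g
copper sulfate pentahydrate: 5.64 mg/L × 0.577 L = 3.25 mg
sodium chloride: 17.4 g/L × 0.577 L = 10.04 g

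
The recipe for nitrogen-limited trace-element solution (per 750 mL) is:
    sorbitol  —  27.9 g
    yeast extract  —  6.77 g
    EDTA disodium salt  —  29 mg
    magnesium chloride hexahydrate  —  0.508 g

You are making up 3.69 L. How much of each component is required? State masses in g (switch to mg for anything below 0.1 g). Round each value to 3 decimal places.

Ratio of target to recipe volume: 3690 / 750 = 4.92.
sorbitol: 27.9 g × (3690 mL / 750 mL) = 137.268 g
yeast extract: 6.77 g × (3690 mL / 750 mL) = 33.308 g
EDTA disodium salt: 29 mg × (3690 mL / 750 mL) = 142.68 mg = 0.143 g
magnesium chloride hexahydrate: 0.508 g × (3690 mL / 750 mL) = 2.499 g

sorbitol 137.268 g; yeast extract 33.308 g; EDTA disodium salt 0.143 g; magnesium chloride hexahydrate 2.499 g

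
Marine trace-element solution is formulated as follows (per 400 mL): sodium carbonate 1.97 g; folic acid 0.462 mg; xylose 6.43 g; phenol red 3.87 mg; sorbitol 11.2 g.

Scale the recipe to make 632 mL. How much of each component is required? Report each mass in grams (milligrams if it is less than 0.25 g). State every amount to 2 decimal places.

Ratio of target to recipe volume: 632 / 400 = 1.58.
sodium carbonate: 1.97 g × (632 mL / 400 mL) = 3.11 g
folic acid: 0.462 mg × (632 mL / 400 mL) = 0.73 mg
xylose: 6.43 g × (632 mL / 400 mL) = 10.16 g
phenol red: 3.87 mg × (632 mL / 400 mL) = 6.11 mg
sorbitol: 11.2 g × (632 mL / 400 mL) = 17.70 g

sodium carbonate 3.11 g; folic acid 0.73 mg; xylose 10.16 g; phenol red 6.11 mg; sorbitol 17.70 g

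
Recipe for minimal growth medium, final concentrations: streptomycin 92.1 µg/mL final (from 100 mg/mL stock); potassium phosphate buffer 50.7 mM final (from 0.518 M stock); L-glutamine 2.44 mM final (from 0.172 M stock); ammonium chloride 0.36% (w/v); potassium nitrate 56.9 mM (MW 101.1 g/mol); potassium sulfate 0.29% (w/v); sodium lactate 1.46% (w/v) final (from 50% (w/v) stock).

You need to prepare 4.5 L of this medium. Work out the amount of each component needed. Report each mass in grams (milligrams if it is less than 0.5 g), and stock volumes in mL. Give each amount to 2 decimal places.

Scale factor relative to 1 L: 4.5.
streptomycin: C1V1 = C2V2 → 92.1 µg/mL × 4500 mL ÷ 100000 µg/mL = 4.14 mL
potassium phosphate buffer: C1V1 = C2V2 → 50.7 mM × 4500 mL ÷ 518 mM = 440.44 mL
L-glutamine: C1V1 = C2V2 → 2.44 mM × 4500 mL ÷ 172 mM = 63.84 mL
ammonium chloride: 0.36 g per 100 mL × 4500 mL ÷ 100 = 16.20 g
potassium nitrate: 56.9 mmol/L × 101.1 g/mol × 4.5 L ÷ 1000 = 25.89 g
potassium sulfate: 0.29% w/v = 2.9 g/L → 2.9 × 4.5 L = 13.05 g
sodium lactate: dilute stock: 1.46% ÷ 50% × 4500 mL = 131.40 mL

streptomycin 4.14 mL; potassium phosphate buffer 440.44 mL; L-glutamine 63.84 mL; ammonium chloride 16.20 g; potassium nitrate 25.89 g; potassium sulfate 13.05 g; sodium lactate 131.40 mL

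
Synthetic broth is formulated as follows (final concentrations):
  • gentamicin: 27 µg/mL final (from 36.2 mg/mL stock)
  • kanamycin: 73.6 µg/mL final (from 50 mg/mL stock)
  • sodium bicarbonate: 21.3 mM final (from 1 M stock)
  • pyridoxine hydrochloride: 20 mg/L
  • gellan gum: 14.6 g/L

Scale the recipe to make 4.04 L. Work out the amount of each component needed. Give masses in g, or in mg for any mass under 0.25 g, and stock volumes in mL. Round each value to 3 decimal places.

Scale factor relative to 1 L: 4.04.
gentamicin: dilute stock: 27 µg/mL × 4040 mL ÷ 36200 µg/mL = 3.013 mL
kanamycin: dilute stock: 73.6 µg/mL × 4040 mL ÷ 50000 µg/mL = 5.947 mL
sodium bicarbonate: C1V1 = C2V2 → 21.3 mM × 4040 mL ÷ 1000 mM = 86.052 mL
pyridoxine hydrochloride: 20 mg/L × 4.04 L = 80.800 mg
gellan gum: 14.6 g/L × 4.04 L = 58.984 g

gentamicin 3.013 mL; kanamycin 5.947 mL; sodium bicarbonate 86.052 mL; pyridoxine hydrochloride 80.800 mg; gellan gum 58.984 g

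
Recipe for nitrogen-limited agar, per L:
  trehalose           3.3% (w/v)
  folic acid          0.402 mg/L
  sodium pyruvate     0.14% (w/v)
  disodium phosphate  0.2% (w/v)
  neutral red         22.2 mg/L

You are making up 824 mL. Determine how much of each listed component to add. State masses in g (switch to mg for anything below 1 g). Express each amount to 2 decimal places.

trehalose 27.19 g; folic acid 0.33 mg; sodium pyruvate 1.15 g; disodium phosphate 1.65 g; neutral red 18.29 mg

Target volume = 824 mL = 0.824 L.
trehalose: 3.3 g per 100 mL × 824 mL ÷ 100 = 27.19 g
folic acid: 0.402 mg/L × 0.824 L = 0.33 mg
sodium pyruvate: 0.14% w/v = 1.4 g/L → 1.4 × 0.824 L = 1.15 g
disodium phosphate: 0.2 g per 100 mL × 824 mL ÷ 100 = 1.65 g
neutral red: 22.2 mg/L × 0.824 L = 18.29 mg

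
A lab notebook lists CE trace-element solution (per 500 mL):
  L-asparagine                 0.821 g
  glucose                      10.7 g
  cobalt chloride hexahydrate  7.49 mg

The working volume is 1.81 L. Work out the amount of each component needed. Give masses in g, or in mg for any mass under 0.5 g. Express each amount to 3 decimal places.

L-asparagine 2.972 g; glucose 38.734 g; cobalt chloride hexahydrate 27.114 mg

Scale factor = 1810 mL / 500 mL = 3.62.
L-asparagine: 0.821 g × (1810 mL / 500 mL) = 2.972 g
glucose: 10.7 g × (1810 mL / 500 mL) = 38.734 g
cobalt chloride hexahydrate: 7.49 mg × (1810 mL / 500 mL) = 27.114 mg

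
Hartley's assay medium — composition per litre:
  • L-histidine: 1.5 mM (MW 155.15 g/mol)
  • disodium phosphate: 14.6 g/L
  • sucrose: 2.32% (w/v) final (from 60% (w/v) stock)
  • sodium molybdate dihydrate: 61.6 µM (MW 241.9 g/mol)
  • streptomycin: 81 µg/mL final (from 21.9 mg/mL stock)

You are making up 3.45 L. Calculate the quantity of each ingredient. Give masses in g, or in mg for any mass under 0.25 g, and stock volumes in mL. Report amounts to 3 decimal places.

Working volume: 3.45 L.
L-histidine: 1.5 mmol/L × 155.15 g/mol × 3.45 L ÷ 1000 = 0.803 g
disodium phosphate: 14.6 g/L × 3.45 L = 50.370 g
sucrose: V = C2·V2/C1 = 2.32% ÷ 60% × 3450 mL = 133.400 mL
sodium molybdate dihydrate: 61.6 µmol/L × 241.9 g/mol × 3.45 L ÷ 1000 = 51.409 mg
streptomycin: V = C2·V2/C1 = 81 µg/mL × 3450 mL ÷ 21900 µg/mL = 12.760 mL

L-histidine 0.803 g; disodium phosphate 50.370 g; sucrose 133.400 mL; sodium molybdate dihydrate 51.409 mg; streptomycin 12.760 mL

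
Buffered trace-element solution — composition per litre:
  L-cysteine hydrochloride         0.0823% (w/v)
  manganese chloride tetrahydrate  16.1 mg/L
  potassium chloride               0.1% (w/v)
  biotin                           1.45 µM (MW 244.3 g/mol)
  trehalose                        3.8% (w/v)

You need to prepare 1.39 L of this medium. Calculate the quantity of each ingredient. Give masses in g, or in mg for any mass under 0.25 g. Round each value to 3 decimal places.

Working volume: 1.39 L.
L-cysteine hydrochloride: 0.0823 g per 100 mL × 1390 mL ÷ 100 = 1.144 g
manganese chloride tetrahydrate: 16.1 mg/L × 1.39 L = 22.379 mg
potassium chloride: 0.1% w/v = 1 g/L → 1 × 1.39 L = 1.390 g
biotin: 1.45 µmol/L × 244.3 g/mol × 1.39 L ÷ 1000 = 0.492 mg
trehalose: 3.8% w/v = 38 g/L → 38 × 1.39 L = 52.820 g

L-cysteine hydrochloride 1.144 g; manganese chloride tetrahydrate 22.379 mg; potassium chloride 1.390 g; biotin 0.492 mg; trehalose 52.820 g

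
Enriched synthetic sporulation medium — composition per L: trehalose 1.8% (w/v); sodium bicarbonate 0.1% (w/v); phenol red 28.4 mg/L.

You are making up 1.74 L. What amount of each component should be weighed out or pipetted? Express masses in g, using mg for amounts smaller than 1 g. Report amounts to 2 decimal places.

Working volume: 1.74 L.
trehalose: 1.8 g per 100 mL × 1740 mL ÷ 100 = 31.32 g
sodium bicarbonate: 0.1 g per 100 mL × 1740 mL ÷ 100 = 1.74 g
phenol red: 28.4 mg/L × 1.74 L = 49.42 mg

trehalose 31.32 g; sodium bicarbonate 1.74 g; phenol red 49.42 mg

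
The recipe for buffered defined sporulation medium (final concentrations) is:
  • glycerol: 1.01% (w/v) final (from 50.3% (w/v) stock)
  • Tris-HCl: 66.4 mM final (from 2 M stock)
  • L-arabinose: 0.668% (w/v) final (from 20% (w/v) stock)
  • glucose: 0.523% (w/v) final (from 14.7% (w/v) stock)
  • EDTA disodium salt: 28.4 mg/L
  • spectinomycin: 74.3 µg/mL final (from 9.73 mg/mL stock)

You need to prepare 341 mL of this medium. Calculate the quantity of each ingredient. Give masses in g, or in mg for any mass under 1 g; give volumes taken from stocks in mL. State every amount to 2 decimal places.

Working volume: 341 mL = 0.341 L.
glycerol: C1V1 = C2V2 → 1.01% ÷ 50.3% × 341 mL = 6.85 mL
Tris-HCl: C1V1 = C2V2 → 66.4 mM × 341 mL ÷ 2000 mM = 11.32 mL
L-arabinose: dilute stock: 0.668% ÷ 20% × 341 mL = 11.39 mL
glucose: C1V1 = C2V2 → 0.523% ÷ 14.7% × 341 mL = 12.13 mL
EDTA disodium salt: 28.4 mg/L × 0.341 L = 9.68 mg
spectinomycin: C1V1 = C2V2 → 74.3 µg/mL × 341 mL ÷ 9730 µg/mL = 2.60 mL

glycerol 6.85 mL; Tris-HCl 11.32 mL; L-arabinose 11.39 mL; glucose 12.13 mL; EDTA disodium salt 9.68 mg; spectinomycin 2.60 mL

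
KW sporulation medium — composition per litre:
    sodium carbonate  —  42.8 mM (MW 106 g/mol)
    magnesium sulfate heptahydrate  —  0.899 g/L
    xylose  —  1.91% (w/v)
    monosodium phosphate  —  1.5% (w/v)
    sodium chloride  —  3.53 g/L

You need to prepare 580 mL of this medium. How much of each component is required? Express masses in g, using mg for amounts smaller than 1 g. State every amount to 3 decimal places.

sodium carbonate 2.631 g; magnesium sulfate heptahydrate 521.420 mg; xylose 11.078 g; monosodium phosphate 8.700 g; sodium chloride 2.047 g

Target volume = 580 mL = 0.58 L.
sodium carbonate: 42.8 mmol/L × 106 g/mol × 0.58 L ÷ 1000 = 2.631 g
magnesium sulfate heptahydrate: 0.899 g/L × 0.58 L = 0.52142 g = 521.420 mg
xylose: 1.91 g per 100 mL × 580 mL ÷ 100 = 11.078 g
monosodium phosphate: 1.5 g per 100 mL × 580 mL ÷ 100 = 8.700 g
sodium chloride: 3.53 g/L × 0.58 L = 2.047 g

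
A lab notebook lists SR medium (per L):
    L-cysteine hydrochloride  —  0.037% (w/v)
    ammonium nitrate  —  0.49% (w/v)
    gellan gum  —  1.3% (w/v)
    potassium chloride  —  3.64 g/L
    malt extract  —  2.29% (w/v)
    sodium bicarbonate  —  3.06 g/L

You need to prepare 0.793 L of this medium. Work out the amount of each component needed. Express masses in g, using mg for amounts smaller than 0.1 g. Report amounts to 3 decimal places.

Working volume: 0.793 L.
L-cysteine hydrochloride: 0.037% w/v = 0.37 g/L → 0.37 × 0.793 L = 0.293 g
ammonium nitrate: 0.49 g per 100 mL × 793 mL ÷ 100 = 3.886 g
gellan gum: 1.3 g per 100 mL × 793 mL ÷ 100 = 10.309 g
potassium chloride: 3.64 g/L × 0.793 L = 2.887 g
malt extract: 2.29 g per 100 mL × 793 mL ÷ 100 = 18.160 g
sodium bicarbonate: 3.06 g/L × 0.793 L = 2.427 g

L-cysteine hydrochloride 0.293 g; ammonium nitrate 3.886 g; gellan gum 10.309 g; potassium chloride 2.887 g; malt extract 18.160 g; sodium bicarbonate 2.427 g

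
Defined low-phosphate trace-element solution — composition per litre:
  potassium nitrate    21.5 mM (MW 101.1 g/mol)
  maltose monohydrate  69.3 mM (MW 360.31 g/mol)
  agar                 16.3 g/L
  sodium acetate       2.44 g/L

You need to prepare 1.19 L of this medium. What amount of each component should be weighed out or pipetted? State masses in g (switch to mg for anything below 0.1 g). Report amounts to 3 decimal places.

potassium nitrate 2.587 g; maltose monohydrate 29.714 g; agar 19.397 g; sodium acetate 2.904 g

Scale factor relative to 1 L: 1.19.
potassium nitrate: 21.5 mmol/L × 101.1 g/mol × 1.19 L ÷ 1000 = 2.587 g
maltose monohydrate: 69.3 mmol/L × 360.31 g/mol × 1.19 L ÷ 1000 = 29.714 g
agar: 16.3 g/L × 1.19 L = 19.397 g
sodium acetate: 2.44 g/L × 1.19 L = 2.904 g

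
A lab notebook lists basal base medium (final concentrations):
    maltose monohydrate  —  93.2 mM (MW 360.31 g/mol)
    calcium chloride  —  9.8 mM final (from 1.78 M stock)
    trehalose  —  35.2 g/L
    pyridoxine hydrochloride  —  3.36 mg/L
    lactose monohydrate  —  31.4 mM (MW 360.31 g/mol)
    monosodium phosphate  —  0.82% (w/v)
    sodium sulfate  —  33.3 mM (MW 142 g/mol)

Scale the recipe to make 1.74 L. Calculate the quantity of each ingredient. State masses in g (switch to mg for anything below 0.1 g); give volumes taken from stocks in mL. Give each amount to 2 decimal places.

Scale factor relative to 1 L: 1.74.
maltose monohydrate: 93.2 mmol/L × 360.31 g/mol × 1.74 L ÷ 1000 = 58.43 g
calcium chloride: dilute stock: 9.8 mM × 1740 mL ÷ 1780 mM = 9.58 mL
trehalose: 35.2 g/L × 1.74 L = 61.25 g
pyridoxine hydrochloride: 3.36 mg/L × 1.74 L = 5.85 mg
lactose monohydrate: 31.4 mmol/L × 360.31 g/mol × 1.74 L ÷ 1000 = 19.69 g
monosodium phosphate: 0.82 g per 100 mL × 1740 mL ÷ 100 = 14.27 g
sodium sulfate: 33.3 mmol/L × 142 g/mol × 1.74 L ÷ 1000 = 8.23 g

maltose monohydrate 58.43 g; calcium chloride 9.58 mL; trehalose 61.25 g; pyridoxine hydrochloride 5.85 mg; lactose monohydrate 19.69 g; monosodium phosphate 14.27 g; sodium sulfate 8.23 g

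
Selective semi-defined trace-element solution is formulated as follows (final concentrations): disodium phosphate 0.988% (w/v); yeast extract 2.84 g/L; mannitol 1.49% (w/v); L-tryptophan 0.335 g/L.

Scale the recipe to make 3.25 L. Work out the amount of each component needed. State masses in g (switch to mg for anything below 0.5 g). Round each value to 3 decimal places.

disodium phosphate 32.110 g; yeast extract 9.230 g; mannitol 48.425 g; L-tryptophan 1.089 g

Scale factor relative to 1 L: 3.25.
disodium phosphate: 0.988 g per 100 mL × 3250 mL ÷ 100 = 32.110 g
yeast extract: 2.84 g/L × 3.25 L = 9.230 g
mannitol: 1.49 g per 100 mL × 3250 mL ÷ 100 = 48.425 g
L-tryptophan: 0.335 g/L × 3.25 L = 1.089 g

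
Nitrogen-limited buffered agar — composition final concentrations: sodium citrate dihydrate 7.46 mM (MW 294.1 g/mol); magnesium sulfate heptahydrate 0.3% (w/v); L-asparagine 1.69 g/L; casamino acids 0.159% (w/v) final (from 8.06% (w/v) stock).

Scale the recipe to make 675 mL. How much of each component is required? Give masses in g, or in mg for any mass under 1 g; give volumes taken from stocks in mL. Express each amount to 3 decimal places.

sodium citrate dihydrate 1.481 g; magnesium sulfate heptahydrate 2.025 g; L-asparagine 1.141 g; casamino acids 13.316 mL

Working volume: 675 mL = 0.675 L.
sodium citrate dihydrate: 7.46 mmol/L × 294.1 g/mol × 0.675 L ÷ 1000 = 1.481 g
magnesium sulfate heptahydrate: 0.3% w/v = 3 g/L → 3 × 0.675 L = 2.025 g
L-asparagine: 1.69 g/L × 0.675 L = 1.141 g
casamino acids: C1V1 = C2V2 → 0.159% ÷ 8.06% × 675 mL = 13.316 mL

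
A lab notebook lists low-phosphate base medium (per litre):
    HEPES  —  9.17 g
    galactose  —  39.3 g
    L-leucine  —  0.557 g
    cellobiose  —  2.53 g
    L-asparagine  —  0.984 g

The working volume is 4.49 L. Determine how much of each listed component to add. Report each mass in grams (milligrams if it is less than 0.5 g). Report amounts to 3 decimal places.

Scale factor = 4490 mL / 1000 mL = 4.49.
HEPES: 9.17 g × (4490 mL / 1000 mL) = 41.173 g
galactose: 39.3 g × (4490 mL / 1000 mL) = 176.457 g
L-leucine: 0.557 g × (4490 mL / 1000 mL) = 2.501 g
cellobiose: 2.53 g × (4490 mL / 1000 mL) = 11.360 g
L-asparagine: 0.984 g × (4490 mL / 1000 mL) = 4.418 g

HEPES 41.173 g; galactose 176.457 g; L-leucine 2.501 g; cellobiose 11.360 g; L-asparagine 4.418 g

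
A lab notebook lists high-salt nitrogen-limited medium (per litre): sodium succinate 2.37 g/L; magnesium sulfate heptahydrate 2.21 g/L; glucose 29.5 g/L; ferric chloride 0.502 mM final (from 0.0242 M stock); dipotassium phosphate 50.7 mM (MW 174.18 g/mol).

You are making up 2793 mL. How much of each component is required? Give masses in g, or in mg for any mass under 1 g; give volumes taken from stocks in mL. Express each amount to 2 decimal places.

sodium succinate 6.62 g; magnesium sulfate heptahydrate 6.17 g; glucose 82.39 g; ferric chloride 57.94 mL; dipotassium phosphate 24.66 g

Target volume = 2793 mL = 2.793 L.
sodium succinate: 2.37 g/L × 2.793 L = 6.62 g
magnesium sulfate heptahydrate: 2.21 g/L × 2.793 L = 6.17 g
glucose: 29.5 g/L × 2.793 L = 82.39 g
ferric chloride: dilute stock: 0.502 mM × 2793 mL ÷ 24.2 mM = 57.94 mL
dipotassium phosphate: 50.7 mmol/L × 174.18 g/mol × 2.793 L ÷ 1000 = 24.66 g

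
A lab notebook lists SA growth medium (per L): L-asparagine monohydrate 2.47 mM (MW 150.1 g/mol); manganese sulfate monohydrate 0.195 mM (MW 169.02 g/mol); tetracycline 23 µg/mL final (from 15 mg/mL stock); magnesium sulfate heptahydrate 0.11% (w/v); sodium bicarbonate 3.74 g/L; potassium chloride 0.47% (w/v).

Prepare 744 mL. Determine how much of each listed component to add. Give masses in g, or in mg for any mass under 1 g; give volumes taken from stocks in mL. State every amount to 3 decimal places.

Scale factor relative to 1 L: 0.744.
L-asparagine monohydrate: 2.47 mmol/L × 150.1 mg/mmol × 0.744 L = 275.836 mg
manganese sulfate monohydrate: 0.195 mmol/L × 169.02 mg/mmol × 0.744 L = 24.521 mg
tetracycline: C1V1 = C2V2 → 23 µg/mL × 744 mL ÷ 15000 µg/mL = 1.141 mL
magnesium sulfate heptahydrate: 0.11% w/v = 1.1 g/L → 1.1 × 0.744 L = 0.8184 g = 818.400 mg
sodium bicarbonate: 3.74 g/L × 0.744 L = 2.783 g
potassium chloride: 0.47 g per 100 mL × 744 mL ÷ 100 = 3.497 g

L-asparagine monohydrate 275.836 mg; manganese sulfate monohydrate 24.521 mg; tetracycline 1.141 mL; magnesium sulfate heptahydrate 818.400 mg; sodium bicarbonate 2.783 g; potassium chloride 3.497 g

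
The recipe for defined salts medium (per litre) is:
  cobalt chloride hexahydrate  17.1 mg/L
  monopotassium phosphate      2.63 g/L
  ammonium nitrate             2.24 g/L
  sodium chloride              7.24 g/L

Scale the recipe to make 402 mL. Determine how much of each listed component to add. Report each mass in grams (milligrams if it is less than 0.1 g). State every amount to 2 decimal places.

Scale factor relative to 1 L: 0.402.
cobalt chloride hexahydrate: 17.1 mg/L × 0.402 L = 6.87 mg
monopotassium phosphate: 2.63 g/L × 0.402 L = 1.06 g
ammonium nitrate: 2.24 g/L × 0.402 L = 0.90 g
sodium chloride: 7.24 g/L × 0.402 L = 2.91 g

cobalt chloride hexahydrate 6.87 mg; monopotassium phosphate 1.06 g; ammonium nitrate 0.90 g; sodium chloride 2.91 g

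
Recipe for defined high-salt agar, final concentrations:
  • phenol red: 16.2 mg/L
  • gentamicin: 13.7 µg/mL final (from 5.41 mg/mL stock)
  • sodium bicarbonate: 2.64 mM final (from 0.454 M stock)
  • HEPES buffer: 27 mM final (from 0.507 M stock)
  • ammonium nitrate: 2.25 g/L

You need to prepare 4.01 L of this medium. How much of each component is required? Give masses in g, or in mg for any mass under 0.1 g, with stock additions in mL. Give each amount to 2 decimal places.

phenol red 64.96 mg; gentamicin 10.15 mL; sodium bicarbonate 23.32 mL; HEPES buffer 213.55 mL; ammonium nitrate 9.02 g

Scale factor relative to 1 L: 4.01.
phenol red: 16.2 mg/L × 4.01 L = 64.96 mg
gentamicin: dilute stock: 13.7 µg/mL × 4010 mL ÷ 5410 µg/mL = 10.15 mL
sodium bicarbonate: C1V1 = C2V2 → 2.64 mM × 4010 mL ÷ 454 mM = 23.32 mL
HEPES buffer: dilute stock: 27 mM × 4010 mL ÷ 507 mM = 213.55 mL
ammonium nitrate: 2.25 g/L × 4.01 L = 9.02 g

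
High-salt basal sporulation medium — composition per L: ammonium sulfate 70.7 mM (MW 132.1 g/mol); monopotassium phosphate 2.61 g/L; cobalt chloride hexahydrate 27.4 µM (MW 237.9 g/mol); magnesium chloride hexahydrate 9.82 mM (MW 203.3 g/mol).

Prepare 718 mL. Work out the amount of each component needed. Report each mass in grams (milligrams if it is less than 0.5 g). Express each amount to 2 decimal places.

Target volume = 718 mL = 0.718 L.
ammonium sulfate: 70.7 mmol/L × 132.1 g/mol × 0.718 L ÷ 1000 = 6.71 g
monopotassium phosphate: 2.61 g/L × 0.718 L = 1.87 g
cobalt chloride hexahydrate: 27.4 µmol/L × 237.9 g/mol × 0.718 L ÷ 1000 = 4.68 mg
magnesium chloride hexahydrate: 9.82 mmol/L × 203.3 g/mol × 0.718 L ÷ 1000 = 1.43 g

ammonium sulfate 6.71 g; monopotassium phosphate 1.87 g; cobalt chloride hexahydrate 4.68 mg; magnesium chloride hexahydrate 1.43 g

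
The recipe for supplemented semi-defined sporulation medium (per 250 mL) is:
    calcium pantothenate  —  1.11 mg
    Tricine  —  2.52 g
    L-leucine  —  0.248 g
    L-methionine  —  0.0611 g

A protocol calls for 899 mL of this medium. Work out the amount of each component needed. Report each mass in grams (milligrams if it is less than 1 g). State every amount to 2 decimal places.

Scale factor = 899 mL / 250 mL = 3.596.
calcium pantothenate: 1.11 mg × (899 mL / 250 mL) = 3.99 mg
Tricine: 2.52 g × (899 mL / 250 mL) = 9.06 g
L-leucine: 0.248 g × (899 mL / 250 mL) = 0.891808 g = 891.81 mg
L-methionine: 0.0611 g × (899 mL / 250 mL) = 0.219716 g = 219.72 mg

calcium pantothenate 3.99 mg; Tricine 9.06 g; L-leucine 891.81 mg; L-methionine 219.72 mg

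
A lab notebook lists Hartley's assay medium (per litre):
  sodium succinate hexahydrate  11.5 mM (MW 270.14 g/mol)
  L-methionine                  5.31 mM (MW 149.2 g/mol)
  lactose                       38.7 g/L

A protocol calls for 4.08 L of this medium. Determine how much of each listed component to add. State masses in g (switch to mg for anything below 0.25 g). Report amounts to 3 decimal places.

sodium succinate hexahydrate 12.675 g; L-methionine 3.232 g; lactose 157.896 g

Working volume: 4.08 L.
sodium succinate hexahydrate: 11.5 mmol/L × 270.14 g/mol × 4.08 L ÷ 1000 = 12.675 g
L-methionine: 5.31 mmol/L × 149.2 g/mol × 4.08 L ÷ 1000 = 3.232 g
lactose: 38.7 g/L × 4.08 L = 157.896 g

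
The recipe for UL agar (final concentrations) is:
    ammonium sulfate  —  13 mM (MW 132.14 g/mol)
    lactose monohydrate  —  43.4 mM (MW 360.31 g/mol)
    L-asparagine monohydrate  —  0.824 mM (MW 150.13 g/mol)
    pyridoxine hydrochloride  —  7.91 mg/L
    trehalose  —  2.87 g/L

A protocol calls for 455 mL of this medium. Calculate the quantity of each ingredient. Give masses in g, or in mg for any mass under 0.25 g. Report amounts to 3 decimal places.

Working volume: 455 mL = 0.455 L.
ammonium sulfate: 13 mmol/L × 132.14 g/mol × 0.455 L ÷ 1000 = 0.782 g
lactose monohydrate: 43.4 mmol/L × 360.31 g/mol × 0.455 L ÷ 1000 = 7.115 g
L-asparagine monohydrate: 0.824 mmol/L × 150.13 mg/mmol × 0.455 L = 56.287 mg
pyridoxine hydrochloride: 7.91 mg/L × 0.455 L = 3.599 mg
trehalose: 2.87 g/L × 0.455 L = 1.306 g

ammonium sulfate 0.782 g; lactose monohydrate 7.115 g; L-asparagine monohydrate 56.287 mg; pyridoxine hydrochloride 3.599 mg; trehalose 1.306 g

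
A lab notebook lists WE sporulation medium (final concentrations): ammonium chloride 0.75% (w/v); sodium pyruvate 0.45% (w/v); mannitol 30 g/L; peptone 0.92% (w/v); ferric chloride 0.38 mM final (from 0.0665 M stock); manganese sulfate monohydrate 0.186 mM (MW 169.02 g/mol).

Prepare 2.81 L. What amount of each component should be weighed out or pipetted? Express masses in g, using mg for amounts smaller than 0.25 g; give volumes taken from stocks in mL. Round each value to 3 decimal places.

Working volume: 2.81 L.
ammonium chloride: 0.75% w/v = 7.5 g/L → 7.5 × 2.81 L = 21.075 g
sodium pyruvate: 0.45 g per 100 mL × 2810 mL ÷ 100 = 12.645 g
mannitol: 30 g/L × 2.81 L = 84.300 g
peptone: 0.92 g per 100 mL × 2810 mL ÷ 100 = 25.852 g
ferric chloride: V = C2·V2/C1 = 0.38 mM × 2810 mL ÷ 66.5 mM = 16.057 mL
manganese sulfate monohydrate: 0.186 mmol/L × 169.02 mg/mmol × 2.81 L = 88.340 mg

ammonium chloride 21.075 g; sodium pyruvate 12.645 g; mannitol 84.300 g; peptone 25.852 g; ferric chloride 16.057 mL; manganese sulfate monohydrate 88.340 mg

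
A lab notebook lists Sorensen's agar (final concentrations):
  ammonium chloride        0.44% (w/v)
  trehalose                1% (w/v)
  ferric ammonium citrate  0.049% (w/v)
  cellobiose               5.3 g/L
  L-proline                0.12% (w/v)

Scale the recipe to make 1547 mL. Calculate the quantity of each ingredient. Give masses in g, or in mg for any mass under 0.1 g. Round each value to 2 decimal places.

ammonium chloride 6.81 g; trehalose 15.47 g; ferric ammonium citrate 0.76 g; cellobiose 8.20 g; L-proline 1.86 g

Scale factor relative to 1 L: 1.547.
ammonium chloride: 0.44% w/v = 4.4 g/L → 4.4 × 1.547 L = 6.81 g
trehalose: 1% w/v = 10 g/L → 10 × 1.547 L = 15.47 g
ferric ammonium citrate: 0.049 g per 100 mL × 1547 mL ÷ 100 = 0.76 g
cellobiose: 5.3 g/L × 1.547 L = 8.20 g
L-proline: 0.12 g per 100 mL × 1547 mL ÷ 100 = 1.86 g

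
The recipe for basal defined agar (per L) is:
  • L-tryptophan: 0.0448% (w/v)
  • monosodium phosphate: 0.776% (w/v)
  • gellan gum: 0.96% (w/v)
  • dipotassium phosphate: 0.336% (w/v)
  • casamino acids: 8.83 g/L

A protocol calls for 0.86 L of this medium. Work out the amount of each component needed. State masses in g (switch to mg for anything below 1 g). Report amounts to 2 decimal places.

Scale factor relative to 1 L: 0.86.
L-tryptophan: 0.0448% w/v = 0.448 g/L → 0.448 × 0.86 L = 0.38528 g = 385.28 mg
monosodium phosphate: 0.776 g per 100 mL × 860 mL ÷ 100 = 6.67 g
gellan gum: 0.96% w/v = 9.6 g/L → 9.6 × 0.86 L = 8.26 g
dipotassium phosphate: 0.336 g per 100 mL × 860 mL ÷ 100 = 2.89 g
casamino acids: 8.83 g/L × 0.86 L = 7.59 g

L-tryptophan 385.28 mg; monosodium phosphate 6.67 g; gellan gum 8.26 g; dipotassium phosphate 2.89 g; casamino acids 7.59 g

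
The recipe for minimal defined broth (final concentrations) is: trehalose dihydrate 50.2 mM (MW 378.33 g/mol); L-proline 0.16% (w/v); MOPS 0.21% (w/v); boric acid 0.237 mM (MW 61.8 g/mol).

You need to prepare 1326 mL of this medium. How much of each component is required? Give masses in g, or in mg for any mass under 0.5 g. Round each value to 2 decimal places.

trehalose dihydrate 25.18 g; L-proline 2.12 g; MOPS 2.78 g; boric acid 19.42 mg

Scale factor relative to 1 L: 1.326.
trehalose dihydrate: 50.2 mmol/L × 378.33 g/mol × 1.326 L ÷ 1000 = 25.18 g
L-proline: 0.16% w/v = 1.6 g/L → 1.6 × 1.326 L = 2.12 g
MOPS: 0.21% w/v = 2.1 g/L → 2.1 × 1.326 L = 2.78 g
boric acid: 0.237 mmol/L × 61.8 mg/mmol × 1.326 L = 19.42 mg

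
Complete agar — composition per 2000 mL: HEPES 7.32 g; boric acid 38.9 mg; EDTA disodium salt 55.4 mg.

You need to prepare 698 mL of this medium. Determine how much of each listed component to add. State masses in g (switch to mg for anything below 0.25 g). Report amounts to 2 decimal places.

HEPES 2.55 g; boric acid 13.58 mg; EDTA disodium salt 19.33 mg

Scale factor = 698 mL / 2000 mL = 0.349.
HEPES: 7.32 g × (698 mL / 2000 mL) = 2.55 g
boric acid: 38.9 mg × (698 mL / 2000 mL) = 13.58 mg
EDTA disodium salt: 55.4 mg × (698 mL / 2000 mL) = 19.33 mg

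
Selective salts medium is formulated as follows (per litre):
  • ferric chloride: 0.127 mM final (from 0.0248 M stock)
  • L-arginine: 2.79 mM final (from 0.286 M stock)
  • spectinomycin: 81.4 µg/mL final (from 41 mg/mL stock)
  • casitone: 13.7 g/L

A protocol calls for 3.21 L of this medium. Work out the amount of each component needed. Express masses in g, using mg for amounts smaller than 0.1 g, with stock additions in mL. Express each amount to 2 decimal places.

ferric chloride 16.44 mL; L-arginine 31.31 mL; spectinomycin 6.37 mL; casitone 43.98 g

Working volume: 3.21 L.
ferric chloride: C1V1 = C2V2 → 0.127 mM × 3210 mL ÷ 24.8 mM = 16.44 mL
L-arginine: dilute stock: 2.79 mM × 3210 mL ÷ 286 mM = 31.31 mL
spectinomycin: C1V1 = C2V2 → 81.4 µg/mL × 3210 mL ÷ 41000 µg/mL = 6.37 mL
casitone: 13.7 g/L × 3.21 L = 43.98 g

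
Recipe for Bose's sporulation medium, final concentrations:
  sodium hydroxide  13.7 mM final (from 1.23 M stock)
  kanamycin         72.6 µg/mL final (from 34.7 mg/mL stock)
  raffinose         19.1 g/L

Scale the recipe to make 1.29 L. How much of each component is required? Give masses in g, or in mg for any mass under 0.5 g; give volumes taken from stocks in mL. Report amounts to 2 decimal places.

sodium hydroxide 14.37 mL; kanamycin 2.70 mL; raffinose 24.64 g

Working volume: 1.29 L.
sodium hydroxide: V = C2·V2/C1 = 13.7 mM × 1290 mL ÷ 1230 mM = 14.37 mL
kanamycin: C1V1 = C2V2 → 72.6 µg/mL × 1290 mL ÷ 34700 µg/mL = 2.70 mL
raffinose: 19.1 g/L × 1.29 L = 24.64 g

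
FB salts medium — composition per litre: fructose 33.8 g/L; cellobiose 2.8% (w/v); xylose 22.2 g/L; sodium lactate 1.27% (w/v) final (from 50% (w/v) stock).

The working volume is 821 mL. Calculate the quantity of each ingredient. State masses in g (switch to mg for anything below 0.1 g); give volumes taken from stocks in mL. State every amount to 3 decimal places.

Target volume = 821 mL = 0.821 L.
fructose: 33.8 g/L × 0.821 L = 27.750 g
cellobiose: 2.8 g per 100 mL × 821 mL ÷ 100 = 22.988 g
xylose: 22.2 g/L × 0.821 L = 18.226 g
sodium lactate: dilute stock: 1.27% ÷ 50% × 821 mL = 20.853 mL

fructose 27.750 g; cellobiose 22.988 g; xylose 18.226 g; sodium lactate 20.853 mL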